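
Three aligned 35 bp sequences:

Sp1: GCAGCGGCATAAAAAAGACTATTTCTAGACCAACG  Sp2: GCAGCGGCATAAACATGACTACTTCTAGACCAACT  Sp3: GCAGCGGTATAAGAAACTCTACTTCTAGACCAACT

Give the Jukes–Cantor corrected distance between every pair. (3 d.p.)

Sp1–Sp2: 4/35 sites differ → p ≈ 0.114286, d = −0.75 ln(1 − 0.152381) = 0.123993 ≈ 0.124.
Sp1–Sp3: 6/35 sites differ → p ≈ 0.171429, d = −0.75 ln(1 − 0.228572) = 0.194634 ≈ 0.195.
Sp2–Sp3: 6/35 sites differ → p ≈ 0.171429, d = −0.75 ln(1 − 0.228572) = 0.194634 ≈ 0.195.

d(Sp1,Sp2) = 0.124, d(Sp1,Sp3) = 0.195, d(Sp2,Sp3) = 0.195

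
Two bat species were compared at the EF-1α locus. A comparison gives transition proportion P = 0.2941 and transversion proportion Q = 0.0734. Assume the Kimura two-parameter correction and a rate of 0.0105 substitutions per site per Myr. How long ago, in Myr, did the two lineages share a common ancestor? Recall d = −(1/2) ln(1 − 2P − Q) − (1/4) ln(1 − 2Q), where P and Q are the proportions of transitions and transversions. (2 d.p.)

27.69

Under the Kimura two-parameter model, d = −½ ln(1 − 2P − Q) − ¼ ln(1 − 2Q).
1 − 2P − Q = 0.3384, giving −½ ln(0.3384) = 0.541763.
1 − 2Q = 0.8532, giving −¼ ln(0.8532) = 0.039690.
d = 0.541763 + 0.039690 = 0.581453.
Under a molecular clock d = 2μt, so t = d/(2μ) = 0.581453 / (2 × 0.0105) = 27.69 Myr.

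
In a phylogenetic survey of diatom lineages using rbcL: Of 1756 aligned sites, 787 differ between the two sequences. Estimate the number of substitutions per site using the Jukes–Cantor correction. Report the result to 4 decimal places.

0.6827

p = 787/1756 ≈ 0.448178.
d = −(3/4) ln(1 − 4p/3) = −0.75 ln(1 − 0.597571) = −0.75 ln(0.402429)
  = −0.75 × (-0.910237) = 0.682678 substitutions/site.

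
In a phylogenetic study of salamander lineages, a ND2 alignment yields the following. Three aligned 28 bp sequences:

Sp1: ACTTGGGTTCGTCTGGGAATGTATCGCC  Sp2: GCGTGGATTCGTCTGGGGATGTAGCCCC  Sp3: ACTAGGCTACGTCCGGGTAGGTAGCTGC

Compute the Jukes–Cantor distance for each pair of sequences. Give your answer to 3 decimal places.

d(Sp1,Sp2) = 0.252, d(Sp1,Sp3) = 0.420, d(Sp2,Sp3) = 0.485

Sp1–Sp2: 6/28 sites differ → p ≈ 0.214286, d = −0.75 ln(1 − 0.285715) = 0.252355 ≈ 0.252.
Sp1–Sp3: 9/28 sites differ → p ≈ 0.321429, d = −0.75 ln(1 − 0.428572) = 0.419713 ≈ 0.420.
Sp2–Sp3: 10/28 sites differ → p ≈ 0.357143, d = −0.75 ln(1 − 0.476191) = 0.484971 ≈ 0.485.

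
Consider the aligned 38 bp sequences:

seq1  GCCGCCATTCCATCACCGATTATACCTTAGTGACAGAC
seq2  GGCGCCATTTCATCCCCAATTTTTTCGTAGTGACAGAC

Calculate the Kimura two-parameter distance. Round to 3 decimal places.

Of 38 sites, 3 differences are transitions and 5 are transversions, so P = 3/38 ≈ 0.078947 and Q = 5/38 ≈ 0.131579.
Under the Kimura two-parameter model, d = −½ ln(1 − 2P − Q) − ¼ ln(1 − 2Q).
1 − 2P − Q = 0.710527, giving −½ ln(0.710527) = 0.170874.
1 − 2Q = 0.736842, giving −¼ ln(0.736842) = 0.076345.
d = 0.170874 + 0.076345 = 0.247219.

0.247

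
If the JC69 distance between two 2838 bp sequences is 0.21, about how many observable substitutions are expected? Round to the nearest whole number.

Invert JC69: p = (3/4)(1 − e^(−4d/3)) = 0.75 × (1 − e^(-0.28)) = 0.75 × (1 − 0.755784) = 0.183162.
Expected differing sites = pL ≈ 0.183162 × 2838 = 519.813756 ≈ 520.

520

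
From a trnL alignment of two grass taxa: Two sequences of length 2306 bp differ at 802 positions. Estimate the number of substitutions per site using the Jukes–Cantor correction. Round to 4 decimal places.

0.4673

p = 802/2306 ≈ 0.347788.
d = −(3/4) ln(1 − 4p/3) = −0.75 ln(1 − 0.463717) = −0.75 ln(0.536283)
  = −0.75 × (-0.623093) = 0.467320 substitutions/site.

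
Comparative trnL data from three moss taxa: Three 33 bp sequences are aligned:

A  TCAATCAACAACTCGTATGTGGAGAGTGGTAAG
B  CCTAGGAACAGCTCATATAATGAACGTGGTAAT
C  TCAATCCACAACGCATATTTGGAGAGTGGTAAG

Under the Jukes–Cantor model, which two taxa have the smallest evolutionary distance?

A and C

A–B: 12/33 differ, p = 0.364, d = 0.497.
A–C: 4/33 differ, p = 0.121, d = 0.132.
B–C: 13/33 differ, p = 0.394, d = 0.559.
The smallest distance is between A and C.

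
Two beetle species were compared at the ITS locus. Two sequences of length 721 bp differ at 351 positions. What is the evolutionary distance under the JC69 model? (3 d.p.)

p = 351/721 ≈ 0.486824.
d = −(3/4) ln(1 − 4p/3) = −0.75 ln(1 − 0.649099) = −0.75 ln(0.350901)
  = −0.75 × (-1.047251) = 0.785438 substitutions/site.

0.785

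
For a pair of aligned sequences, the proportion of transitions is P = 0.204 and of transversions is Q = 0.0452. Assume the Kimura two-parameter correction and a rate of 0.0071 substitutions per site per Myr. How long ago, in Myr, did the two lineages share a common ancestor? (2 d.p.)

Under the Kimura two-parameter model, d = −½ ln(1 − 2P − Q) − ¼ ln(1 − 2Q).
1 − 2P − Q = 0.5468, giving −½ ln(0.5468) = 0.301836.
1 − 2Q = 0.9096, giving −¼ ln(0.9096) = 0.023688.
d = 0.301836 + 0.023688 = 0.325524.
Under a molecular clock d = 2μt, so t = d/(2μ) = 0.325524 / (2 × 0.0071) = 22.92 Myr.

22.92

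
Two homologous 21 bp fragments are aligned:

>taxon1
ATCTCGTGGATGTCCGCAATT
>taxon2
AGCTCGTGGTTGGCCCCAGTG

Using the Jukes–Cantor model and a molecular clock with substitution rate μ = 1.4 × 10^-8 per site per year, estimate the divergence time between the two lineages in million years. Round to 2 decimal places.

12.85

The sequences differ at 6 of 21 sites (2, 10, 13, 16, 19, 21), so p = 6/21 ≈ 0.285714.
d = −(3/4) ln(1 − 4p/3) = −0.75 ln(1 − 0.380952) = −0.75 ln(0.619048)
  = −0.75 × (-0.479572) = 0.359679 substitutions/site.
Under a molecular clock d = 2μt, so t = d/(2μ) = 0.359679 / (2 × 1.4 × 10^-8) = 12.85 million years.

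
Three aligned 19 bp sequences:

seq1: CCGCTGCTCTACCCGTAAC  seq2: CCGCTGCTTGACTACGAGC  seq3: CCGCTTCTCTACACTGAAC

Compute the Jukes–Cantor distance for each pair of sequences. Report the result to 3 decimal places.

seq1–seq2: 7/19 sites differ → p ≈ 0.368421, d = −0.75 ln(1 − 0.491228) = 0.506816 ≈ 0.507.
seq1–seq3: 4/19 sites differ → p ≈ 0.210526, d = −0.75 ln(1 − 0.280701) = 0.247109 ≈ 0.247.
seq2–seq3: 7/19 sites differ → p ≈ 0.368421, d = −0.75 ln(1 − 0.491228) = 0.506816 ≈ 0.507.

d(seq1,seq2) = 0.507, d(seq1,seq3) = 0.247, d(seq2,seq3) = 0.507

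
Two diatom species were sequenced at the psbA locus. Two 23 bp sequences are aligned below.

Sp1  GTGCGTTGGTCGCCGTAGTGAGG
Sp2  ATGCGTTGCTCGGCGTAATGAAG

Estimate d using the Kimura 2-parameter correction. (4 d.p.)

Of 23 sites, 3 differences are transitions and 2 are transversions, so P = 3/23 ≈ 0.130435 and Q = 2/23 ≈ 0.086957.
Under the Kimura two-parameter model, d = −½ ln(1 − 2P − Q) − ¼ ln(1 − 2Q).
1 − 2P − Q = 0.652173, giving −½ ln(0.652173) = 0.213723.
1 − 2Q = 0.826086, giving −¼ ln(0.826086) = 0.047764.
d = 0.213723 + 0.047764 = 0.261487.

0.2615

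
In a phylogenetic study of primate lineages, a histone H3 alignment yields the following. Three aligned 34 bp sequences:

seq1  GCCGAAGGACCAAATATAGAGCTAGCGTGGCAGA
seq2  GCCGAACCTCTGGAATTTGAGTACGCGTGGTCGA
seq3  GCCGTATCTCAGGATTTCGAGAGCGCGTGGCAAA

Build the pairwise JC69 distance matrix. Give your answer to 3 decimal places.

d(seq1,seq2) = 0.597, d(seq1,seq3) = 0.535, d(seq2,seq3) = 0.373

seq1–seq2: 14/34 sites differ → p ≈ 0.411765, d = −0.75 ln(1 − 0.54902) = 0.597249 ≈ 0.597.
seq1–seq3: 13/34 sites differ → p ≈ 0.382353, d = −0.75 ln(1 − 0.509804) = 0.534712 ≈ 0.535.
seq2–seq3: 10/34 sites differ → p ≈ 0.294118, d = −0.75 ln(1 − 0.392157) = 0.373379 ≈ 0.373.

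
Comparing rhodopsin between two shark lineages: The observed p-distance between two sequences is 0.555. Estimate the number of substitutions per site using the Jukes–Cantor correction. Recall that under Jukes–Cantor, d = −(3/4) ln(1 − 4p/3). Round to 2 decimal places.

d = −(3/4) ln(1 − 4p/3) = −0.75 ln(1 − 0.74) = −0.75 ln(0.26)
  = −0.75 × (-1.347074) = 1.010306 substitutions/site.

1.01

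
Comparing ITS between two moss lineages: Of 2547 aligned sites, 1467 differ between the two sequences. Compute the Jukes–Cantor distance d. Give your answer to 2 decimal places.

p = 1467/2547 ≈ 0.575972.
d = −(3/4) ln(1 − 4p/3) = −0.75 ln(1 − 0.767963) = −0.75 ln(0.232037)
  = −0.75 × (-1.460858) = 1.095644 substitutions/site.

1.10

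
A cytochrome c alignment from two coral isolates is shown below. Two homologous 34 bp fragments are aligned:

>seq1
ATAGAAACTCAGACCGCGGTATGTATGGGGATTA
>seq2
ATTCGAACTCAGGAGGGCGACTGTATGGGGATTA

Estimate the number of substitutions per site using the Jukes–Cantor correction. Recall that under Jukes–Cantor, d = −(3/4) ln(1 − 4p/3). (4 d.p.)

0.3734

The sequences differ at 10 of 34 sites (3, 4, 5, 13, 14, 15, 17, 18, 20, 21), so p = 10/34 ≈ 0.294118.
d = −(3/4) ln(1 − 4p/3) = −0.75 ln(1 − 0.392157) = −0.75 ln(0.607843)
  = −0.75 × (-0.497839) = 0.373379 substitutions/site.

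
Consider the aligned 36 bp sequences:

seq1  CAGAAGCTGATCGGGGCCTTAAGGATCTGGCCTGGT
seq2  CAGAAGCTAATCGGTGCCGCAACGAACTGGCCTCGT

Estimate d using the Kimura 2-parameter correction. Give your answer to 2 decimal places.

0.23

Of 36 sites, 2 differences are transitions and 5 are transversions, so P = 2/36 ≈ 0.055556 and Q = 5/36 ≈ 0.138889.
Under the Kimura two-parameter model, d = −½ ln(1 − 2P − Q) − ¼ ln(1 − 2Q).
1 − 2P − Q = 0.749999, giving −½ ln(0.749999) = 0.143842.
1 − 2Q = 0.722222, giving −¼ ln(0.722222) = 0.081356.
d = 0.143842 + 0.081356 = 0.225198.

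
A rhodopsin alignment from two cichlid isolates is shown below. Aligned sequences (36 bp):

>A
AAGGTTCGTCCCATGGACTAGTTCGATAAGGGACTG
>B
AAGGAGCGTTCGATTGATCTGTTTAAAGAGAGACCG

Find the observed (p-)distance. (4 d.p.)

The sequences differ at 14 of 36 positions.
p = 14/36 = 0.388888… ≈ 0.3889 (to 4 d.p.).

0.3889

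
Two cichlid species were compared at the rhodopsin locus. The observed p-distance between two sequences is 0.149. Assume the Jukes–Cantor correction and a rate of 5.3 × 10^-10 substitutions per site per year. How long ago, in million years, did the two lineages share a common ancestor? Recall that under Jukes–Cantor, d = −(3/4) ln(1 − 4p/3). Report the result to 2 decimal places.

156.71

d = −(3/4) ln(1 − 4p/3) = −0.75 ln(1 − 0.198667) = −0.75 ln(0.801333)
  = −0.75 × (-0.221479) = 0.166109 substitutions/site.
Under a molecular clock d = 2μt, so t = d/(2μ) = 0.166109 / (2 × 5.3 × 10^-10) = 156.71 million years.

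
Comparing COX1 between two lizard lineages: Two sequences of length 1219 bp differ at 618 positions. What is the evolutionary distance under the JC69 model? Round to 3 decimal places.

p = 618/1219 ≈ 0.506973.
d = −(3/4) ln(1 − 4p/3) = −0.75 ln(1 − 0.675964) = −0.75 ln(0.324036)
  = −0.75 × (-1.126901) = 0.845176 substitutions/site.

0.845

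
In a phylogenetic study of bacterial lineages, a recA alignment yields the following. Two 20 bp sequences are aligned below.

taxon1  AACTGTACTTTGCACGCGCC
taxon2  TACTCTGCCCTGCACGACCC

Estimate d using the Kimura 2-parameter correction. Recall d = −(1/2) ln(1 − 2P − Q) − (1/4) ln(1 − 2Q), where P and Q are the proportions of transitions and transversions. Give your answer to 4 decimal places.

0.4743

Of 20 sites, 3 differences are transitions and 4 are transversions, so P = 3/20 = 0.15 and Q = 4/20 = 0.2.
Under the Kimura two-parameter model, d = −½ ln(1 − 2P − Q) − ¼ ln(1 − 2Q).
1 − 2P − Q = 0.5, giving −½ ln(0.5) = 0.346574.
1 − 2Q = 0.6, giving −¼ ln(0.6) = 0.127706.
d = 0.346574 + 0.127706 = 0.474280.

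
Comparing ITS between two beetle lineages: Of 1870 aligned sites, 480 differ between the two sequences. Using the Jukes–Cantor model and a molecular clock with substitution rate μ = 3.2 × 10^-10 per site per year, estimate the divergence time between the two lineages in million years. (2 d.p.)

490.93

p = 480/1870 ≈ 0.256684.
d = −(3/4) ln(1 − 4p/3) = −0.75 ln(1 − 0.342245) = −0.75 ln(0.657755)
  = −0.75 × (-0.418923) = 0.314192 substitutions/site.
Under a molecular clock d = 2μt, so t = d/(2μ) = 0.314192 / (2 × 3.2 × 10^-10) = 490.93 million years.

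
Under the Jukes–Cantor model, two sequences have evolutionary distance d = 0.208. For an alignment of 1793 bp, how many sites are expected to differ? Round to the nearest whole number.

Invert JC69: p = (3/4)(1 − e^(−4d/3)) = 0.75 × (1 − e^(-0.277333)) = 0.75 × (1 − 0.757802) = 0.181649.
Expected differing sites = pL ≈ 0.181649 × 1793 = 325.696657 ≈ 326.

326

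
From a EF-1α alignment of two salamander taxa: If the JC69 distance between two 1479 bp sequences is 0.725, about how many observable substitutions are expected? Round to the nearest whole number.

Invert JC69: p = (3/4)(1 − e^(−4d/3)) = 0.75 × (1 − e^(-0.966667)) = 0.75 × (1 − 0.380349) = 0.464738.
Expected differing sites = pL ≈ 0.464738 × 1479 = 687.347502 ≈ 687.

687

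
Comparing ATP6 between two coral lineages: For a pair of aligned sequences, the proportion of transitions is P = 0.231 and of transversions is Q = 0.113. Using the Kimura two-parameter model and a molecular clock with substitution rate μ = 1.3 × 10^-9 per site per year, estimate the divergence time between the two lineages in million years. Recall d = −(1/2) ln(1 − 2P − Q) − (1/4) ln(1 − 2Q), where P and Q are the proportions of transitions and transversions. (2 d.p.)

Under the Kimura two-parameter model, d = −½ ln(1 − 2P − Q) − ¼ ln(1 − 2Q).
1 − 2P − Q = 0.425, giving −½ ln(0.425) = 0.427833.
1 − 2Q = 0.774, giving −¼ ln(0.774) = 0.064046.
d = 0.427833 + 0.064046 = 0.491879.
Under a molecular clock d = 2μt, so t = d/(2μ) = 0.491879 / (2 × 1.3 × 10^-9) = 189.18 million years.

189.18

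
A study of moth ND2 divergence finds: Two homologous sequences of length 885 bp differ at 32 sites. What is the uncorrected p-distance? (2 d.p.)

p = 32/885 = 0.036158… ≈ 0.04 (to 2 d.p.).

0.04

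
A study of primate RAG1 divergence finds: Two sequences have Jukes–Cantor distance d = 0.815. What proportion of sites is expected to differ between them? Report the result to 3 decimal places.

p = (3/4)(1 − e^(−4d/3)) = 0.75 × (1 − e^(-1.086667)) = 0.75 × (1 − 0.337339) = 0.496996.

0.497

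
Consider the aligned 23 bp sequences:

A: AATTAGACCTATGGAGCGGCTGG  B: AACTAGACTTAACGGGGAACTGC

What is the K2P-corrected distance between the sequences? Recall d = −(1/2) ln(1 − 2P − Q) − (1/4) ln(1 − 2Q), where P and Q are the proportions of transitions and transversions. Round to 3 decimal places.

0.576

Of 23 sites, 5 differences are transitions and 4 are transversions, so P = 5/23 ≈ 0.217391 and Q = 4/23 ≈ 0.173913.
Under the Kimura two-parameter model, d = −½ ln(1 − 2P − Q) − ¼ ln(1 − 2Q).
1 − 2P − Q = 0.391305, giving −½ ln(0.391305) = 0.469134.
1 − 2Q = 0.652174, giving −¼ ln(0.652174) = 0.106861.
d = 0.469134 + 0.106861 = 0.575995.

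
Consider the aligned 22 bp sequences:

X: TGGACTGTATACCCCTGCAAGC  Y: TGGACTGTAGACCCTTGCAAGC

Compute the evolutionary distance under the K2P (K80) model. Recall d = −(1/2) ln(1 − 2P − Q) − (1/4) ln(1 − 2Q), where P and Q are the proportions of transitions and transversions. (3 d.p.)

Of 22 sites, 1 differences are transitions and 1 are transversions, so P = 1/22 ≈ 0.045455 and Q = 1/22 ≈ 0.045455.
Under the Kimura two-parameter model, d = −½ ln(1 − 2P − Q) − ¼ ln(1 − 2Q).
1 − 2P − Q = 0.863635, giving −½ ln(0.863635) = 0.073303.
1 − 2Q = 0.90909, giving −¼ ln(0.90909) = 0.023828.
d = 0.073303 + 0.023828 = 0.097131.

0.097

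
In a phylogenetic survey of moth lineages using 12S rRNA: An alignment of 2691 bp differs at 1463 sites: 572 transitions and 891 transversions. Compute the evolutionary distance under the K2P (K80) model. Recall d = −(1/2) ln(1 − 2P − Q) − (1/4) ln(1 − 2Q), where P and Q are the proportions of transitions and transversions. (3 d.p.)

0.977

P = 572/2691 ≈ 0.21256 and Q = 891/2691 ≈ 0.331104.
Under the Kimura two-parameter model, d = −½ ln(1 − 2P − Q) − ¼ ln(1 − 2Q).
1 − 2P − Q = 0.243776, giving −½ ln(0.243776) = 0.705753.
1 − 2Q = 0.337792, giving −¼ ln(0.337792) = 0.271331.
d = 0.705753 + 0.271331 = 0.977084.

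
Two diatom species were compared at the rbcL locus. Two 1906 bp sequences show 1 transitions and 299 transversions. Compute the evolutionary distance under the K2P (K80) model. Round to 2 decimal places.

0.18

P = 1/1906 ≈ 0.000525 and Q = 299/1906 ≈ 0.156873.
Under the Kimura two-parameter model, d = −½ ln(1 − 2P − Q) − ¼ ln(1 − 2Q).
1 − 2P − Q = 0.842077, giving −½ ln(0.842077) = 0.085942.
1 − 2Q = 0.686254, giving −¼ ln(0.686254) = 0.094127.
d = 0.085942 + 0.094127 = 0.180069.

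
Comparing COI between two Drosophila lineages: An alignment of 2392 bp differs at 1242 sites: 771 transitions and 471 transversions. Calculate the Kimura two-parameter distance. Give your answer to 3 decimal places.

P = 771/2392 ≈ 0.322324 and Q = 471/2392 ≈ 0.196906.
Under the Kimura two-parameter model, d = −½ ln(1 − 2P − Q) − ¼ ln(1 − 2Q).
1 − 2P − Q = 0.158446, giving −½ ln(0.158446) = 0.921171.
1 − 2Q = 0.606188, giving −¼ ln(0.606188) = 0.125141.
d = 0.921171 + 0.125141 = 1.046312.

1.046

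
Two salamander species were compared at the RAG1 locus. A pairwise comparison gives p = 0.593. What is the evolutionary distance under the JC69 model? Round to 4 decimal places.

1.1729

d = −(3/4) ln(1 − 4p/3) = −0.75 ln(1 − 0.790667) = −0.75 ln(0.209333)
  = −0.75 × (-1.563829) = 1.172872 substitutions/site.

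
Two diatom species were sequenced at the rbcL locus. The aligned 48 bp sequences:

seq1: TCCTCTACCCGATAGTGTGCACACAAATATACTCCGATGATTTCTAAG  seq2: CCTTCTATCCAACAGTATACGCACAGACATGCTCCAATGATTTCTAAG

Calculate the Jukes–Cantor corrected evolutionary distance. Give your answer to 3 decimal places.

The sequences differ at 12 of 48 sites, so p = 12/48 = 0.25.
d = −(3/4) ln(1 − 4p/3) = −0.75 ln(1 − 0.333333) = −0.75 ln(0.666667)
  = −0.75 × (-0.405465) = 0.304099 substitutions/site.

0.304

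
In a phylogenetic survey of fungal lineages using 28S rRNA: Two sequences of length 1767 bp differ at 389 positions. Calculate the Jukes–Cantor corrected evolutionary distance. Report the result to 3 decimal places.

0.261

p = 389/1767 ≈ 0.220147.
d = −(3/4) ln(1 − 4p/3) = −0.75 ln(1 − 0.293529) = −0.75 ln(0.706471)
  = −0.75 × (-0.347473) = 0.260605 substitutions/site.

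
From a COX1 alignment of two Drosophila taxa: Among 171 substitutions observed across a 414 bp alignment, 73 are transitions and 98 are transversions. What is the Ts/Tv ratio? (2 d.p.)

R = 73/98 = 0.744897… ≈ 0.74 (to 2 d.p.).

0.74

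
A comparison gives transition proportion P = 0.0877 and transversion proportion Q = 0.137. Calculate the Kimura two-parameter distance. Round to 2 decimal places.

0.27

Under the Kimura two-parameter model, d = −½ ln(1 − 2P − Q) − ¼ ln(1 − 2Q).
1 − 2P − Q = 0.6876, giving −½ ln(0.6876) = 0.187274.
1 − 2Q = 0.726, giving −¼ ln(0.726) = 0.080051.
d = 0.187274 + 0.080051 = 0.267325.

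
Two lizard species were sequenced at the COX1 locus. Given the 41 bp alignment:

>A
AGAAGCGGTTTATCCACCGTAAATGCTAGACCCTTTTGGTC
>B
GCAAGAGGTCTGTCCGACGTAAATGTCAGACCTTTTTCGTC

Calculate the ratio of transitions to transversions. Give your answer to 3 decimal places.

1.750

Transitions are A↔G and C↔T; transversions are all other mismatches.
Transitions: 7. Transversions: 4.
R = 7/4 = 1.750.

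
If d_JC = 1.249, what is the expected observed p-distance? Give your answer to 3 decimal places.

0.608

p = (3/4)(1 − e^(−4d/3)) = 0.75 × (1 − e^(-1.665333)) = 0.75 × (1 − 0.189128) = 0.608154.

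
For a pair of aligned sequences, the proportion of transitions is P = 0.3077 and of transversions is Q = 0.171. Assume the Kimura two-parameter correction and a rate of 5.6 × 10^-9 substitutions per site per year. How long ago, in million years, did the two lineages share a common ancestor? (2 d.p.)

78.26

Under the Kimura two-parameter model, d = −½ ln(1 − 2P − Q) − ¼ ln(1 − 2Q).
1 − 2P − Q = 0.2136, giving −½ ln(0.2136) = 0.771825.
1 − 2Q = 0.658, giving −¼ ln(0.658) = 0.104638.
d = 0.771825 + 0.104638 = 0.876463.
Under a molecular clock d = 2μt, so t = d/(2μ) = 0.876463 / (2 × 5.6 × 10^-9) = 78.26 million years.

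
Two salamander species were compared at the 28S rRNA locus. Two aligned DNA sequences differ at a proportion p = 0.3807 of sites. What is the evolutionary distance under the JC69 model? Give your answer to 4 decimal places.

d = −(3/4) ln(1 − 4p/3) = −0.75 ln(1 − 0.5076) = −0.75 ln(0.4924)
  = −0.75 × (-0.708464) = 0.531348 substitutions/site.

0.5313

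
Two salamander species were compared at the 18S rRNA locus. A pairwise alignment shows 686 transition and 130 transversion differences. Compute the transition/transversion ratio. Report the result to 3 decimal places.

R = 686/130 = 5.276923… ≈ 5.277 (to 3 d.p.).

5.277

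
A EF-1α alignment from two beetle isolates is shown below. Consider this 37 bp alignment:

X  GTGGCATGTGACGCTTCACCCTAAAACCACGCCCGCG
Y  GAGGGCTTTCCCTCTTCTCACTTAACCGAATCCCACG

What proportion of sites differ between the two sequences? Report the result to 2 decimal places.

The sequences differ at 15 of 37 positions.
p = 15/37 = 0.405405… ≈ 0.41 (to 2 d.p.).

0.41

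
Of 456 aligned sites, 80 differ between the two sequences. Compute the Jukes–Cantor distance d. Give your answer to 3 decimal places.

p = 80/456 ≈ 0.175439.
d = −(3/4) ln(1 − 4p/3) = −0.75 ln(1 − 0.233919) = −0.75 ln(0.766081)
  = −0.75 × (-0.266467) = 0.199850 substitutions/site.

0.200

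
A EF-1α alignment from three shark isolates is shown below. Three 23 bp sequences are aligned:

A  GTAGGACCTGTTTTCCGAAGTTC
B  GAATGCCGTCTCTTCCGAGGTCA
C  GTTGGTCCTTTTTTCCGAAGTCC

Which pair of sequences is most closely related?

A and C

A–B: 9/23 differ, p = 0.391, d = 0.553.
A–C: 4/23 differ, p = 0.174, d = 0.198.
B–C: 9/23 differ, p = 0.391, d = 0.553.
The smallest distance is between A and C.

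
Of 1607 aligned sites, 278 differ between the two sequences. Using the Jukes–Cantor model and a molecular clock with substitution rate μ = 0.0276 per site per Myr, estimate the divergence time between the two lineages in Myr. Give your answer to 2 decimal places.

3.56

p = 278/1607 ≈ 0.172993.
d = −(3/4) ln(1 − 4p/3) = −0.75 ln(1 − 0.230657) = −0.75 ln(0.769343)
  = −0.75 × (-0.262218) = 0.196664 substitutions/site.
Under a molecular clock d = 2μt, so t = d/(2μ) = 0.196664 / (2 × 0.0276) = 3.56 Myr.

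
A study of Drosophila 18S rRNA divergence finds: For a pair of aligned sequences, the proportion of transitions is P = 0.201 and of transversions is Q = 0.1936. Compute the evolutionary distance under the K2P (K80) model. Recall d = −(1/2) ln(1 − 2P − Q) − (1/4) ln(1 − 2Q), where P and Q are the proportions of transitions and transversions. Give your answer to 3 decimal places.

Under the Kimura two-parameter model, d = −½ ln(1 − 2P − Q) − ¼ ln(1 − 2Q).
1 − 2P − Q = 0.4044, giving −½ ln(0.4044) = 0.452675.
1 − 2Q = 0.6128, giving −¼ ln(0.6128) = 0.122429.
d = 0.452675 + 0.122429 = 0.575104.

0.575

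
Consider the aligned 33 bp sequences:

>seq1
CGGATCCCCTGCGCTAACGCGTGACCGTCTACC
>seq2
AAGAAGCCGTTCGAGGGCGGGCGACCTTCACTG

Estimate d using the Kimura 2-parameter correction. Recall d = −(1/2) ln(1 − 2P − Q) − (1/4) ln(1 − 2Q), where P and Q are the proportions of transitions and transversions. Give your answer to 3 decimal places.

0.874

Of 33 sites, 5 differences are transitions and 12 are transversions, so P = 5/33 ≈ 0.151515 and Q = 12/33 ≈ 0.363636.
Under the Kimura two-parameter model, d = −½ ln(1 − 2P − Q) − ¼ ln(1 − 2Q).
1 − 2P − Q = 0.333334, giving −½ ln(0.333334) = 0.549305.
1 − 2Q = 0.272728, giving −¼ ln(0.272728) = 0.324820.
d = 0.549305 + 0.324820 = 0.874125.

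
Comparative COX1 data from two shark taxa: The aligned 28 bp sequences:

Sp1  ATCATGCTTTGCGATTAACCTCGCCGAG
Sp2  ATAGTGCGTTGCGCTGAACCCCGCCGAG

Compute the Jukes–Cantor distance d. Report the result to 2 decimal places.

0.25

The sequences differ at 6 of 28 sites (3, 4, 8, 14, 16, 21), so p = 6/28 ≈ 0.214286.
d = −(3/4) ln(1 − 4p/3) = −0.75 ln(1 − 0.285715) = −0.75 ln(0.714285)
  = −0.75 × (-0.336473) = 0.252355 substitutions/site.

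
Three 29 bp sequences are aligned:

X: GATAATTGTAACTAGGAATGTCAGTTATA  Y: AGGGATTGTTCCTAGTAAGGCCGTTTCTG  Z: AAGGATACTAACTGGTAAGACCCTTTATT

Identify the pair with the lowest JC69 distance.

X–Y: 13/29 differ, p = 0.448, d = 0.683.
X–Z: 13/29 differ, p = 0.448, d = 0.683.
Y–Z: 10/29 differ, p = 0.345, d = 0.462.
The smallest distance is between Y and Z.

Y and Z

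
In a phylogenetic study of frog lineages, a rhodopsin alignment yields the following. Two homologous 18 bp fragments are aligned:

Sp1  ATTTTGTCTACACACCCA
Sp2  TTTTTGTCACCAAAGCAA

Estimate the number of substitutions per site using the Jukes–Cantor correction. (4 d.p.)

0.4408

The sequences differ at 6 of 18 sites (1, 9, 10, 13, 15, 17), so p = 6/18 ≈ 0.333333.
d = −(3/4) ln(1 − 4p/3) = −0.75 ln(1 − 0.444444) = −0.75 ln(0.555556)
  = −0.75 × (-0.587786) = 0.440840 substitutions/site.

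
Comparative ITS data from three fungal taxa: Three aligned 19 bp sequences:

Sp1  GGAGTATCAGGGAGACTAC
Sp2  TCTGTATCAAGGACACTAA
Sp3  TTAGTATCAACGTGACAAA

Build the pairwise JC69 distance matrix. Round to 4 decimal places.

Sp1–Sp2: 6/19 sites differ → p ≈ 0.315789, d = −0.75 ln(1 − 0.421052) = 0.409907 ≈ 0.4099.
Sp1–Sp3: 7/19 sites differ → p ≈ 0.368421, d = −0.75 ln(1 − 0.491228) = 0.506816 ≈ 0.5068.
Sp2–Sp3: 6/19 sites differ → p ≈ 0.315789, d = −0.75 ln(1 − 0.421052) = 0.409907 ≈ 0.4099.

d(Sp1,Sp2) = 0.4099, d(Sp1,Sp3) = 0.5068, d(Sp2,Sp3) = 0.4099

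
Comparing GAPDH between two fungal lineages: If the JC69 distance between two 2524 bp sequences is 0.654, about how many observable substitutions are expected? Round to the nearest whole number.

1102

Invert JC69: p = (3/4)(1 − e^(−4d/3)) = 0.75 × (1 − e^(-0.872)) = 0.75 × (1 − 0.418114) = 0.436415.
Expected differing sites = pL ≈ 0.436415 × 2524 = 1101.51146 ≈ 1102.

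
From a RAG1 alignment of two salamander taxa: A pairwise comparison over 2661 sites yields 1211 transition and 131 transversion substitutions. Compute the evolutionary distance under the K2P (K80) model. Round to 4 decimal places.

1.6281

P = 1211/2661 ≈ 0.455092 and Q = 131/2661 ≈ 0.04923.
Under the Kimura two-parameter model, d = −½ ln(1 − 2P − Q) − ¼ ln(1 − 2Q).
1 − 2P − Q = 0.040586, giving −½ ln(0.040586) = 1.602166.
1 − 2Q = 0.90154, giving −¼ ln(0.90154) = 0.025913.
d = 1.602166 + 0.025913 = 1.628079.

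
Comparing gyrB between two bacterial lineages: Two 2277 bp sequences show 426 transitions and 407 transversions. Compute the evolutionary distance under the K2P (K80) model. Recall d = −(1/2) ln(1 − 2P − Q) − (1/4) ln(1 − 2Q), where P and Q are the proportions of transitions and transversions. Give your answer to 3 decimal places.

0.513

P = 426/2277 ≈ 0.187088 and Q = 407/2277 ≈ 0.178744.
Under the Kimura two-parameter model, d = −½ ln(1 − 2P − Q) − ¼ ln(1 − 2Q).
1 − 2P − Q = 0.44708, giving −½ ln(0.44708) = 0.402509.
1 − 2Q = 0.642512, giving −¼ ln(0.642512) = 0.110592.
d = 0.402509 + 0.110592 = 0.513101.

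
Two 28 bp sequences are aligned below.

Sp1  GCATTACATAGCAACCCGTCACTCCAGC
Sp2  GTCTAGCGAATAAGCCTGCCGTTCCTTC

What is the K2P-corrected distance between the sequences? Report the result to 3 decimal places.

1.035

Of 28 sites, 8 differences are transitions and 7 are transversions, so P = 8/28 ≈ 0.285714 and Q = 7/28 = 0.25.
Under the Kimura two-parameter model, d = −½ ln(1 − 2P − Q) − ¼ ln(1 − 2Q).
1 − 2P − Q = 0.178572, giving −½ ln(0.178572) = 0.861382.
1 − 2Q = 0.5, giving −¼ ln(0.5) = 0.173287.
d = 0.861382 + 0.173287 = 1.034669.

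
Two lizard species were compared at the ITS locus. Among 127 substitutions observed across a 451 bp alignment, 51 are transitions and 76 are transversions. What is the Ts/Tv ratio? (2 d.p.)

R = 51/76 = 0.671052… ≈ 0.67 (to 2 d.p.).

0.67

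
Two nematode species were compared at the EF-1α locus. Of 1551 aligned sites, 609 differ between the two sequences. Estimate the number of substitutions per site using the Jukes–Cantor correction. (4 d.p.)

p = 609/1551 ≈ 0.39265.
d = −(3/4) ln(1 − 4p/3) = −0.75 ln(1 − 0.523533) = −0.75 ln(0.476467)
  = −0.75 × (-0.741357) = 0.556018 substitutions/site.

0.5560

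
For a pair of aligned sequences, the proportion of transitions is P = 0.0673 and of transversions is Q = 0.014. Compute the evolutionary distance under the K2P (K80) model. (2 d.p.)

Under the Kimura two-parameter model, d = −½ ln(1 − 2P − Q) − ¼ ln(1 − 2Q).
1 − 2P − Q = 0.8514, giving −½ ln(0.8514) = 0.080437.
1 − 2Q = 0.972, giving −¼ ln(0.972) = 0.007100.
d = 0.080437 + 0.007100 = 0.087537.

0.09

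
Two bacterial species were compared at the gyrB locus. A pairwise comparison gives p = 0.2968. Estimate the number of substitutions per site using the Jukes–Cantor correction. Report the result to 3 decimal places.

d = −(3/4) ln(1 − 4p/3) = −0.75 ln(1 − 0.395733) = −0.75 ln(0.604267)
  = −0.75 × (-0.503739) = 0.377804 substitutions/site.

0.378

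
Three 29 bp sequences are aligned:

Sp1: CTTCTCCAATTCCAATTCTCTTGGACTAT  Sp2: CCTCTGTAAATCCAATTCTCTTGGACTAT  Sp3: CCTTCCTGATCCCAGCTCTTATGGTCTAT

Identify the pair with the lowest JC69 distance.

Sp1–Sp2: 4/29 differ, p = 0.138, d = 0.152.
Sp1–Sp3: 11/29 differ, p = 0.379, d = 0.529.
Sp2–Sp3: 11/29 differ, p = 0.379, d = 0.529.
The smallest distance is between Sp1 and Sp2.

Sp1 and Sp2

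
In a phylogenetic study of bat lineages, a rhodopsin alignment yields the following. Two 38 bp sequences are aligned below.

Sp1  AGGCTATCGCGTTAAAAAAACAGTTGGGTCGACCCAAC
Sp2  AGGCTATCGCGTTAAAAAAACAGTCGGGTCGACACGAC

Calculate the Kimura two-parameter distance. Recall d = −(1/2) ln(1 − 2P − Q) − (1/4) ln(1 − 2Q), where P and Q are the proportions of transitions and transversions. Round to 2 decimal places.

0.08

Of 38 sites, 2 differences are transitions and 1 are transversions, so P = 2/38 ≈ 0.052632 and Q = 1/38 ≈ 0.026316.
Under the Kimura two-parameter model, d = −½ ln(1 − 2P − Q) − ¼ ln(1 − 2Q).
1 − 2P − Q = 0.86842, giving −½ ln(0.86842) = 0.070540.
1 − 2Q = 0.947368, giving −¼ ln(0.947368) = 0.013517.
d = 0.070540 + 0.013517 = 0.084057.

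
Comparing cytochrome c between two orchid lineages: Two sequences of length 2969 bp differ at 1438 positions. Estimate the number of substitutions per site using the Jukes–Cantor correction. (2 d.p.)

0.78

p = 1438/2969 ≈ 0.484338.
d = −(3/4) ln(1 − 4p/3) = −0.75 ln(1 − 0.645784) = −0.75 ln(0.354216)
  = −0.75 × (-1.037848) = 0.778386 substitutions/site.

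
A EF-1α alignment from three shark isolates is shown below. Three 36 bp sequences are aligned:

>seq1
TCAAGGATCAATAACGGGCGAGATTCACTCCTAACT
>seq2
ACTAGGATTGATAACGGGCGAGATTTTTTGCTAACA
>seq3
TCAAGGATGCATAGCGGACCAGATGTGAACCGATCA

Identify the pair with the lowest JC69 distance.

seq1–seq2: 9/36 differ, p = 0.250, d = 0.304.
seq1–seq3: 13/36 differ, p = 0.361, d = 0.493.
seq2–seq3: 14/36 differ, p = 0.389, d = 0.548.
The smallest distance is between seq1 and seq2.

seq1 and seq2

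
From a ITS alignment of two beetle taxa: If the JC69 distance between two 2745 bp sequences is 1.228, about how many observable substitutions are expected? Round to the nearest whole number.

1658

Invert JC69: p = (3/4)(1 − e^(−4d/3)) = 0.75 × (1 − e^(-1.637333)) = 0.75 × (1 − 0.194498) = 0.604127.
Expected differing sites = pL ≈ 0.604127 × 2745 = 1658.328615 ≈ 1658.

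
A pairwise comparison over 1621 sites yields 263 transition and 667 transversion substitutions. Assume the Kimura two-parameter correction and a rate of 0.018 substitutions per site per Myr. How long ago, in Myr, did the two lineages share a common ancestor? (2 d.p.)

P = 263/1621 ≈ 0.162246 and Q = 667/1621 ≈ 0.411474.
Under the Kimura two-parameter model, d = −½ ln(1 − 2P − Q) − ¼ ln(1 − 2Q).
1 − 2P − Q = 0.264034, giving −½ ln(0.264034) = 0.665839.
1 − 2Q = 0.177052, giving −¼ ln(0.177052) = 0.432828.
d = 0.665839 + 0.432828 = 1.098667.
Under a molecular clock d = 2μt, so t = d/(2μ) = 1.098667 / (2 × 0.018) = 30.52 Myr.

30.52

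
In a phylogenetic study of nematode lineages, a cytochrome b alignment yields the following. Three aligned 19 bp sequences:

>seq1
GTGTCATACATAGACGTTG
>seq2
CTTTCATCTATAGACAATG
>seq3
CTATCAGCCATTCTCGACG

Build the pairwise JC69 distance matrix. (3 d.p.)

d(seq1,seq2) = 0.410, d(seq1,seq3) = 0.749, d(seq2,seq3) = 0.618

seq1–seq2: 6/19 sites differ → p ≈ 0.315789, d = −0.75 ln(1 − 0.421052) = 0.409907 ≈ 0.410.
seq1–seq3: 9/19 sites differ → p ≈ 0.473684, d = −0.75 ln(1 − 0.631579) = 0.748897 ≈ 0.749.
seq2–seq3: 8/19 sites differ → p ≈ 0.421053, d = −0.75 ln(1 − 0.561404) = 0.618132 ≈ 0.618.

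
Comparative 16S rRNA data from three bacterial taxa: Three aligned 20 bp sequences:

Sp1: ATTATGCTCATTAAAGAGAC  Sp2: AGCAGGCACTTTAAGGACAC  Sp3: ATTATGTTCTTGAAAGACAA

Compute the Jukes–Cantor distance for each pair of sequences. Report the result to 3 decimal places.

d(Sp1,Sp2) = 0.471, d(Sp1,Sp3) = 0.304, d(Sp2,Sp3) = 0.572

Sp1–Sp2: 7/20 sites differ → p = 0.35, d = −0.75 ln(1 − 0.466667) = 0.471457 ≈ 0.471.
Sp1–Sp3: 5/20 sites differ → p = 0.25, d = −0.75 ln(1 − 0.333333) = 0.304098 ≈ 0.304.
Sp2–Sp3: 8/20 sites differ → p = 0.4, d = −0.75 ln(1 − 0.533333) = 0.571605 ≈ 0.572.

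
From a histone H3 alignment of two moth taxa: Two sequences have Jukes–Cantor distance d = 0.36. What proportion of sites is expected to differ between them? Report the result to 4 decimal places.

0.2859

p = (3/4)(1 − e^(−4d/3)) = 0.75 × (1 − e^(-0.48)) = 0.75 × (1 − 0.618783) = 0.285913.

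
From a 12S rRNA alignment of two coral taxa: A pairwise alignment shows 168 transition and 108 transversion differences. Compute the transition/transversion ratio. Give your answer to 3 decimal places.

1.556

R = 168/108 = 1.555555… ≈ 1.556 (to 3 d.p.).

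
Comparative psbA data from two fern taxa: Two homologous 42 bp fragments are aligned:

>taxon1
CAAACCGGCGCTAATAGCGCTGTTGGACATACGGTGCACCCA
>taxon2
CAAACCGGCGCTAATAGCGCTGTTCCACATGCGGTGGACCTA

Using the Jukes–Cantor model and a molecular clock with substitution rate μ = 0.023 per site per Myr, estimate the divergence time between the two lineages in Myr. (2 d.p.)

2.82

The sequences differ at 5 of 42 sites (25, 26, 31, 37, 41), so p = 5/42 ≈ 0.119048.
d = −(3/4) ln(1 − 4p/3) = −0.75 ln(1 − 0.158731) = −0.75 ln(0.841269)
  = −0.75 × (-0.172844) = 0.129633 substitutions/site.
Under a molecular clock d = 2μt, so t = d/(2μ) = 0.129633 / (2 × 0.023) = 2.82 Myr.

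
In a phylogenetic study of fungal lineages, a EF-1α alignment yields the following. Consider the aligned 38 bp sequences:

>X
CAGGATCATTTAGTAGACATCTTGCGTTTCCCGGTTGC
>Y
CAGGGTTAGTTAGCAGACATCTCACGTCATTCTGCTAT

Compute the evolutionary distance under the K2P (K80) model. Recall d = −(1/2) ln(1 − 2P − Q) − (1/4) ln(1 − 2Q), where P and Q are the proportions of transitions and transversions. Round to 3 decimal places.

0.579

Of 38 sites, 11 differences are transitions and 3 are transversions, so P = 11/38 ≈ 0.289474 and Q = 3/38 ≈ 0.078947.
Under the Kimura two-parameter model, d = −½ ln(1 − 2P − Q) − ¼ ln(1 − 2Q).
1 − 2P − Q = 0.342105, giving −½ ln(0.342105) = 0.536319.
1 − 2Q = 0.842106, giving −¼ ln(0.842106) = 0.042962.
d = 0.536319 + 0.042962 = 0.579281.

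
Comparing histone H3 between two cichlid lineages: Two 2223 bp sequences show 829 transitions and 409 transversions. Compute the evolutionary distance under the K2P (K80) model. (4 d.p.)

1.4431

P = 829/2223 ≈ 0.372919 and Q = 409/2223 ≈ 0.183986.
Under the Kimura two-parameter model, d = −½ ln(1 − 2P − Q) − ¼ ln(1 − 2Q).
1 − 2P − Q = 0.070176, giving −½ ln(0.070176) = 1.328374.
1 − 2Q = 0.632028, giving −¼ ln(0.632028) = 0.114705.
d = 1.328374 + 0.114705 = 1.443079.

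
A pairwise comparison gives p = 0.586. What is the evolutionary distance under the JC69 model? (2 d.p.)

1.14

d = −(3/4) ln(1 − 4p/3) = −0.75 ln(1 − 0.781333) = −0.75 ln(0.218667)
  = −0.75 × (-1.520205) = 1.140154 substitutions/site.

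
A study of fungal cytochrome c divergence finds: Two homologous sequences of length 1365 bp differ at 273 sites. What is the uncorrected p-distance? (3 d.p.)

p = 273/1365 = 0.200.

0.200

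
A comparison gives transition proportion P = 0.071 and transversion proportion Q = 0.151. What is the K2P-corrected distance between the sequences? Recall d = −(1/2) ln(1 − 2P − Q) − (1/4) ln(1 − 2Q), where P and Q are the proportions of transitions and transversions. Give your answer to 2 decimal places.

Under the Kimura two-parameter model, d = −½ ln(1 − 2P − Q) − ¼ ln(1 − 2Q).
1 − 2P − Q = 0.707, giving −½ ln(0.707) = 0.173362.
1 − 2Q = 0.698, giving −¼ ln(0.698) = 0.089884.
d = 0.173362 + 0.089884 = 0.263246.

0.26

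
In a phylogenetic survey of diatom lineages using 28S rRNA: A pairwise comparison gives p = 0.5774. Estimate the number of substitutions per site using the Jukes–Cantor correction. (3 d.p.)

d = −(3/4) ln(1 − 4p/3) = −0.75 ln(1 − 0.769867) = −0.75 ln(0.230133)
  = −0.75 × (-1.469098) = 1.101824 substitutions/site.

1.102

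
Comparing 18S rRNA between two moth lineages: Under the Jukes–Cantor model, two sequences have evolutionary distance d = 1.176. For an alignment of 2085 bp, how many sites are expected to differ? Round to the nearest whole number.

Invert JC69: p = (3/4)(1 − e^(−4d/3)) = 0.75 × (1 − e^(-1.568)) = 0.75 × (1 − 0.208462) = 0.593654.
Expected differing sites = pL ≈ 0.593654 × 2085 = 1237.76859 ≈ 1238.

1238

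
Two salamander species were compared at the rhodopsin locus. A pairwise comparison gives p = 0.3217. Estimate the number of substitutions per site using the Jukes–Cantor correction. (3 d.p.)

0.420

d = −(3/4) ln(1 − 4p/3) = −0.75 ln(1 − 0.428933) = −0.75 ln(0.571067)
  = −0.75 × (-0.560249) = 0.420187 substitutions/site.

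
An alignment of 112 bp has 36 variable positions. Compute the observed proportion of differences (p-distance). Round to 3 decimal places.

0.321

p = 36/112 = 0.321428… ≈ 0.321 (to 3 d.p.).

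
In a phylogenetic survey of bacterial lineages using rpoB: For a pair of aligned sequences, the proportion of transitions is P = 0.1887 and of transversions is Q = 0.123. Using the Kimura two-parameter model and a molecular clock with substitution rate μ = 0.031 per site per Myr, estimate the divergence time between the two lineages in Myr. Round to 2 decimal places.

6.73

Under the Kimura two-parameter model, d = −½ ln(1 − 2P − Q) − ¼ ln(1 − 2Q).
1 − 2P − Q = 0.4996, giving −½ ln(0.4996) = 0.346974.
1 − 2Q = 0.754, giving −¼ ln(0.754) = 0.070591.
d = 0.346974 + 0.070591 = 0.417565.
Under a molecular clock d = 2μt, so t = d/(2μ) = 0.417565 / (2 × 0.031) = 6.73 Myr.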